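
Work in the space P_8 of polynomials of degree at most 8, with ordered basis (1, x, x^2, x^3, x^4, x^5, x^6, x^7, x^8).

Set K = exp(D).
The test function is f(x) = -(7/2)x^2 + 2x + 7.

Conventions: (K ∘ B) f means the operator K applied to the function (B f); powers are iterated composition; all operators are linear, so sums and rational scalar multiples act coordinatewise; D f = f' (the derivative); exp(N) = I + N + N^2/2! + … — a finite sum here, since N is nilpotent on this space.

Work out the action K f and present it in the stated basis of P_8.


the image equals g(x) = -(7/2)x^2 - 5x + 11/2

order-1 term: -7x + 2
order-2 term: -7/2
the series for exp(D) f terminates at order 2
exp(D) f = -(7/2)x^2 - 5x + 11/2


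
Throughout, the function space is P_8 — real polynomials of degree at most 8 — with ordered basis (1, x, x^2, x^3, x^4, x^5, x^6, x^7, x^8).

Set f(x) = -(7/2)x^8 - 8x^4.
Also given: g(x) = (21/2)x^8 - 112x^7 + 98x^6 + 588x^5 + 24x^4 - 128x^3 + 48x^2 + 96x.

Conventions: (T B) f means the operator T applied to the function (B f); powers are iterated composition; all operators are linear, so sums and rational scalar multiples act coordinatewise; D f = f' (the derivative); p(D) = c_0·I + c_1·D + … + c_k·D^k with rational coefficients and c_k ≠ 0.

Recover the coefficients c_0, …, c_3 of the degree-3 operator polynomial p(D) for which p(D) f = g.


p(D) = -3·I + 4·D − (1/2)·D^2 − (1/2)·D^3, i.e. c_0 = -3, c_1 = 4, c_2 = -1/2, c_3 = -1/2

D^0 f = -(7/2)x^8 - 8x^4
D^1 f = -28x^7 - 32x^3
D^2 f = -196x^6 - 96x^2
D^3 f = -1176x^5 - 192x
matching coefficients of g against c_0 f + c_1 Df + … from the top degree down determines the c_i
solution: c_0 = -3, c_1 = 4, c_2 = -1/2, c_3 = -1/2


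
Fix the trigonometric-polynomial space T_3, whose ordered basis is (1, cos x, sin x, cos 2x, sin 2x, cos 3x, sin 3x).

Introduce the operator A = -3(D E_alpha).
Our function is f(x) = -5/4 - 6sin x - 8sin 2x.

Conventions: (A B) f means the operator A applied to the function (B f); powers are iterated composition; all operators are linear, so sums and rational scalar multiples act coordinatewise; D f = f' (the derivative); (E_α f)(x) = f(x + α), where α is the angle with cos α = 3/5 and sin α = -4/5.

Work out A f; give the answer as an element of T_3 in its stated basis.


the image equals g(x) = (54/5)cos x + (72/5)sin x - (336/25)cos 2x + (1152/25)sin 2x

E_alpha f = -5/4 + (24/5)cos x - (18/5)sin x + (192/25)cos 2x + (56/25)sin 2x
D E_alpha f = -(18/5)cos x - (24/5)sin x + (112/25)cos 2x - (384/25)sin 2x
(-3(D E_alpha)) f = (54/5)cos x + (72/5)sin x - (336/25)cos 2x + (1152/25)sin 2x


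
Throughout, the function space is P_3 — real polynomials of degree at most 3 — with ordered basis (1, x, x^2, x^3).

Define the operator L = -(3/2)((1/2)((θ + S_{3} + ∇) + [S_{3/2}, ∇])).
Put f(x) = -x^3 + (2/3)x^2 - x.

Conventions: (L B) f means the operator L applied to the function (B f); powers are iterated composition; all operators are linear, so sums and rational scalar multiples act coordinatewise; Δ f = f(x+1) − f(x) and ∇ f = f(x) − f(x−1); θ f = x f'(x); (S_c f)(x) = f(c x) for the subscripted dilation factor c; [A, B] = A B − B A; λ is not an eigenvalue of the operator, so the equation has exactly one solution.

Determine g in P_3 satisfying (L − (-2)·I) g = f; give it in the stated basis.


write g with unknown coordinates in the stated basis and equate coefficients in (L − (-2)·I) g = f
solving from the highest basis element down gives g = (2/41)x^3 - (257/2460)x^2 + (6187/6560)x + 14893/65600
check: L g = -(45/41)x^3 + (359/410)x^2 - (9467/3280)x - 14893/32800
so L g − (-2)·g = -x^3 + (2/3)x^2 - x = f ✓

the result is g(x) = (2/41)x^3 - (257/2460)x^2 + (6187/6560)x + 14893/65600


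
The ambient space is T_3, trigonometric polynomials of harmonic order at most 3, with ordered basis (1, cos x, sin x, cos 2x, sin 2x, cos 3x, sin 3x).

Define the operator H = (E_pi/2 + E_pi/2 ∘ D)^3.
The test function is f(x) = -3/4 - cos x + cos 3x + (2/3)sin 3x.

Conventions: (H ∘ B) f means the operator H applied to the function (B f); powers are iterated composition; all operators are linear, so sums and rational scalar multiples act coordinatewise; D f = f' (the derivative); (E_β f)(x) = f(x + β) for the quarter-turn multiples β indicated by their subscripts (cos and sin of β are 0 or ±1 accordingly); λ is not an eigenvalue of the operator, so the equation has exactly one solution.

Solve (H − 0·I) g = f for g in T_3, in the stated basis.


write g with unknown coordinates in the stated basis and equate coefficients in (H − 0·I) g = f
solving from the highest basis element down gives g = -3/4 - (1/4)cos x - (1/4)sin x + (53/1500)cos 3x - (7/500)sin 3x
check: H g = -3/4 - cos x + cos 3x + (2/3)sin 3x
so H g − 0·g = -3/4 - cos x + cos 3x + (2/3)sin 3x = f ✓

the image equals g(x) = -3/4 - (1/4)cos x - (1/4)sin x + (53/1500)cos 3x - (7/500)sin 3x


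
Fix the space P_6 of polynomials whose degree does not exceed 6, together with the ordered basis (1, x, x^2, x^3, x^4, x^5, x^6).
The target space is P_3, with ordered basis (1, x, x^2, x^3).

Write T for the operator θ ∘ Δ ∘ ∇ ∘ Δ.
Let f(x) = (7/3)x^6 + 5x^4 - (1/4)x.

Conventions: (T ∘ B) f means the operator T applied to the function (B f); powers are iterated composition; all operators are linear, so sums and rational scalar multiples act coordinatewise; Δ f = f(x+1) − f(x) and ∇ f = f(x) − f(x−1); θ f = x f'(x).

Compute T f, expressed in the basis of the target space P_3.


Δ f = 14x^5 + 35x^4 + (200/3)x^3 + 65x^2 + 34x + 85/12
∇ Δ f = 70x^4 + 130x^2 + 44/3
Δ ∇ Δ f = 280x^3 + 420x^2 + 540x + 200
θ Δ ∇ Δ f = 840x^3 + 840x^2 + 540x

g(x) = 840x^3 + 840x^2 + 540x


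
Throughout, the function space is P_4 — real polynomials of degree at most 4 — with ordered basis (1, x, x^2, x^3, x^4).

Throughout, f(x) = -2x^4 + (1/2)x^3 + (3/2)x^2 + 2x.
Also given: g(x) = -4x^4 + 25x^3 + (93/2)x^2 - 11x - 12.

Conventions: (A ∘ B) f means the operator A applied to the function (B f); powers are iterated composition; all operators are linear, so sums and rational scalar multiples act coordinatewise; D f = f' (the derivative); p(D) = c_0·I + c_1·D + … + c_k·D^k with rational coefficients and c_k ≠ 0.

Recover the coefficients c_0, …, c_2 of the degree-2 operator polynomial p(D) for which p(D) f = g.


p(D) = 2·I − 3·D − 2·D^2, i.e. c_0 = 2, c_1 = -3, c_2 = -2

D^0 f = -2x^4 + (1/2)x^3 + (3/2)x^2 + 2x
D^1 f = -8x^3 + (3/2)x^2 + 3x + 2
D^2 f = -24x^2 + 3x + 3
matching coefficients of g against c_0 f + c_1 Df + … from the top degree down determines the c_i
solution: c_0 = 2, c_1 = -3, c_2 = -2


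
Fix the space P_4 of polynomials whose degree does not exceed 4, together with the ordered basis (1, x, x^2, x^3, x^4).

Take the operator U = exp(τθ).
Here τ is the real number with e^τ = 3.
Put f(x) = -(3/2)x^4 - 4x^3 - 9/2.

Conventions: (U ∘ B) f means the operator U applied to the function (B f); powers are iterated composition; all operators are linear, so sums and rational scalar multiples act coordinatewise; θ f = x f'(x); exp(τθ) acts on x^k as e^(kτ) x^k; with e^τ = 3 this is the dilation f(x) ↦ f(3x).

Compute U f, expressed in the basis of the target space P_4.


exp(τθ) x^k = e^(kτ) x^k; with e^τ = 3 this sends x^k to 3^k x^k
x^3 ↦ 27 x^3
x^4 ↦ 81 x^4
applying this coordinatewise to f: exp(τθ) f = -(243/2)x^4 - 108x^3 - 9/2

g(x) = -(243/2)x^4 - 108x^3 - 9/2


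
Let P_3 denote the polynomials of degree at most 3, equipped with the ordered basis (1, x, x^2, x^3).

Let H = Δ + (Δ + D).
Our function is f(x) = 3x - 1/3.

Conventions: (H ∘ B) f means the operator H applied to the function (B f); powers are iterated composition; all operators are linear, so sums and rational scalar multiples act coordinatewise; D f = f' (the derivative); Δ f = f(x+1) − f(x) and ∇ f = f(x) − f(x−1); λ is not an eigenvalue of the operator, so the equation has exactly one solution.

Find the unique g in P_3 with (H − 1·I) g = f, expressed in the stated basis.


g(x) = -3x - 26/3

write g with unknown coordinates in the stated basis and equate coefficients in (H − 1·I) g = f
solving from the highest basis element down gives g = -3x - 26/3
check: H g = -9
so H g − 1·g = 3x - 1/3 = f ✓


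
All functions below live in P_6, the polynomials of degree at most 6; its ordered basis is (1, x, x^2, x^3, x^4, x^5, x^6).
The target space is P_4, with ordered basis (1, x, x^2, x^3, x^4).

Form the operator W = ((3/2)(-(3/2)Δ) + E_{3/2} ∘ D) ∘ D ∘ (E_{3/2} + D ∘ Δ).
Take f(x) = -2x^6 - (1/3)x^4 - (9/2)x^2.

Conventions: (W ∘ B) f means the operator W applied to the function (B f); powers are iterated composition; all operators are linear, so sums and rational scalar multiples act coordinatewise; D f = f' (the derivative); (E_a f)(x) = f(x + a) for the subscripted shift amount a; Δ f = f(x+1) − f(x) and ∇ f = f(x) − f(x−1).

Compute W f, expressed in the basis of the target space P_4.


E_{3/2} f = -2x^6 - 18x^5 - (407/6)x^4 - 137x^3 - (1287/8)x^2 - (873/8)x - 1107/32
Δ f = -12x^5 - 30x^4 - (124/3)x^3 - 32x^2 - (67/3)x - 41/6
D Δ f = -60x^4 - 120x^3 - 124x^2 - 64x - 67/3
(E_{3/2} + D ∘ Δ) f = -2x^6 - 18x^5 - (767/6)x^4 - 257x^3 - (2279/8)x^2 - (1385/8)x - 5465/96
D (E_{3/2} + D ∘ Δ) f = -12x^5 - 90x^4 - (1534/3)x^3 - 771x^2 - (2279/4)x - 1385/8
Δ D (E_{3/2} + D ∘ Δ) f = -60x^4 - 480x^3 - 2194x^2 - 3496x - 23449/12
(-(3/2)Δ) D (E_{3/2} + D ∘ Δ) f = 90x^4 + 720x^3 + 3291x^2 + 5244x + 23449/8
((3/2)(-(3/2)Δ)) D (E_{3/2} + D ∘ Δ) f = 135x^4 + 1080x^3 + (9873/2)x^2 + 7866x + 70347/16
D D (E_{3/2} + D ∘ Δ) f = -60x^4 - 360x^3 - 1534x^2 - 1542x - 2279/4
E_{3/2} D D (E_{3/2} + D ∘ Δ) f = -60x^4 - 720x^3 - 3964x^2 - 9384x - 7853
((3/2)(-(3/2)Δ) + E_{3/2} ∘ D) D (E_{3/2} + D ∘ Δ) f = 75x^4 + 360x^3 + (1945/2)x^2 - 1518x - 55301/16

the result is g(x) = 75x^4 + 360x^3 + (1945/2)x^2 - 1518x - 55301/16


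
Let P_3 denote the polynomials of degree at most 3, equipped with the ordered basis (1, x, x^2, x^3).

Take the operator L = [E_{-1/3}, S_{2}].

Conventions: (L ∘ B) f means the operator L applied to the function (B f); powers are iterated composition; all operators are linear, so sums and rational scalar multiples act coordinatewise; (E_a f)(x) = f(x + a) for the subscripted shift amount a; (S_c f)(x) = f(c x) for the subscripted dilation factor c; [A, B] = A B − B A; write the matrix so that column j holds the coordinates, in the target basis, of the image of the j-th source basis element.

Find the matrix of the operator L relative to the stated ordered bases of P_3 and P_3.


image of 1: 0
image of x: -1/3
image of x^2: -(4/3)x + 1/3
image of x^3: -4x^2 + 2x - 7/27
each image's coordinates form column j of the matrix

the matrix is [[0, -1/3, 1/3, -7/27]; [0, 0, -4/3, 2]; [0, 0, 0, -4]; [0, 0, 0, 0]] (rows listed top to bottom)


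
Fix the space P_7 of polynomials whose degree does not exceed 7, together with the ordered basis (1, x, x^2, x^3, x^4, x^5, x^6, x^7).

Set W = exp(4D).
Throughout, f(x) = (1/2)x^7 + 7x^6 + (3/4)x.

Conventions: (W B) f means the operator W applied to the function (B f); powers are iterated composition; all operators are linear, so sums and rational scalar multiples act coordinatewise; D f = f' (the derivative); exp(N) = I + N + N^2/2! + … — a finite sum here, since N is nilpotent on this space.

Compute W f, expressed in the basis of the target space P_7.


order-1 term: 14x^6 + 168x^5 + 3
order-2 term: 168x^5 + 1680x^4
order-3 term: 1120x^4 + 8960x^3
order-4 term: 4480x^3 + 26880x^2
order-5 term: 10752x^2 + 43008x
order-6 term: 14336x + 28672
order-7 term: 8192
the series for exp(4D) f terminates at order 7
exp(4D) f = (1/2)x^7 + 21x^6 + 336x^5 + 2800x^4 + 13440x^3 + 37632x^2 + (229379/4)x + 36867

the result is g(x) = (1/2)x^7 + 21x^6 + 336x^5 + 2800x^4 + 13440x^3 + 37632x^2 + (229379/4)x + 36867


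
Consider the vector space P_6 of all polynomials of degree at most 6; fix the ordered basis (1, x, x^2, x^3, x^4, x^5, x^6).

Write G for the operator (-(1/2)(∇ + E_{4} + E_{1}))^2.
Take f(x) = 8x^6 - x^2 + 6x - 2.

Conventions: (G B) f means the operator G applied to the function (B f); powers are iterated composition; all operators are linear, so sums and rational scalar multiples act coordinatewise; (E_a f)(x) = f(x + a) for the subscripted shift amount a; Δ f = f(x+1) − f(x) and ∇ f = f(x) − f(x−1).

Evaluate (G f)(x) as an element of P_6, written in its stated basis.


g(x) = 8x^6 + 288x^5 + 4080x^4 + 33600x^3 + 171839x^2 + 487002x + 600512

∇ f = 48x^5 - 120x^4 + 160x^3 - 120x^2 + 46x - 1
E_{4} f = 8x^6 + 192x^5 + 1920x^4 + 10240x^3 + 30719x^2 + 49150x + 32774
E_{1} f = 8x^6 + 48x^5 + 120x^4 + 160x^3 + 119x^2 + 52x + 11
(∇ + E_{4} + E_{1}) f = 16x^6 + 288x^5 + 1920x^4 + 10560x^3 + 30718x^2 + 49248x + 32784
(-(1/2)(∇ + E_{4} + E_{1})) f = -8x^6 - 144x^5 - 960x^4 - 5280x^3 - 15359x^2 - 24624x - 16392
∇ (-(1/2)(∇ + E_{4} + E_{1})) f = -48x^5 - 600x^4 - 2560x^3 - 11400x^2 - 18046x - 13721
E_{4} (-(1/2)(∇ + E_{4} + E_{1})) f = -8x^6 - 336x^5 - 5760x^4 - 53920x^3 - 293759x^2 - 880168x - 1124536
E_{1} (-(1/2)(∇ + E_{4} + E_{1})) f = -8x^6 - 192x^5 - 1800x^4 - 10720x^3 - 38519x^2 - 75790x - 62767
(∇ + E_{4} + E_{1}) (-(1/2)(∇ + E_{4} + E_{1})) f = -16x^6 - 576x^5 - 8160x^4 - 67200x^3 - 343678x^2 - 974004x - 1201024
(-(1/2)(∇ + E_{4} + E_{1})) (-(1/2)(∇ + E_{4} + E_{1})) f = 8x^6 + 288x^5 + 4080x^4 + 33600x^3 + 171839x^2 + 487002x + 600512


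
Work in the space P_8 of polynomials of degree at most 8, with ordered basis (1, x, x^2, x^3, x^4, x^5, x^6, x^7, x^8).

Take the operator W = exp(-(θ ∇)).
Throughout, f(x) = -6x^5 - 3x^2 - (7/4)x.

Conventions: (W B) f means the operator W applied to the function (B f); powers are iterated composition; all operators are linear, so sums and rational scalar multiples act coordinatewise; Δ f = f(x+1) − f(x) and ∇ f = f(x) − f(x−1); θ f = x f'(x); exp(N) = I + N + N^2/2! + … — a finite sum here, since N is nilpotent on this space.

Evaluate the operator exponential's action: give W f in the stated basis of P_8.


the result is g(x) = -6x^5 + 120x^4 - 900x^3 + 2817x^2 - (11743/4)x

order-1 term: 120x^4 - 180x^3 + 120x^2 - 24x
order-2 term: -720x^3 + 1260x^2 - 630x
order-3 term: 1440x^2 - 1560x
order-4 term: -720x
the series for exp(-(θ ∇)) f terminates at order 4
exp(-(θ ∇)) f = -6x^5 + 120x^4 - 900x^3 + 2817x^2 - (11743/4)x


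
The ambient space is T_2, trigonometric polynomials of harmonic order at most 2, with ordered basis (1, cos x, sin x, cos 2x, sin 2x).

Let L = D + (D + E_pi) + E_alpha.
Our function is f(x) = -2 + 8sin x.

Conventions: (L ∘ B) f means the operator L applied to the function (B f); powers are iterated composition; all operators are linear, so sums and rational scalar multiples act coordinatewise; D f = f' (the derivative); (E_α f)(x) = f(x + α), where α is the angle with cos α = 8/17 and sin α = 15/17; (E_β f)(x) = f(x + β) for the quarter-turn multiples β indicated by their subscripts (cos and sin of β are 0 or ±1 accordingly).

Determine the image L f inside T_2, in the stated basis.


g(x) = -4 + (392/17)cos x - (72/17)sin x

D f = 8cos x
D f = 8cos x
E_pi f = -2 - 8sin x
(D + E_pi) f = -2 + 8cos x - 8sin x
E_alpha f = -2 + (120/17)cos x + (64/17)sin x
(D + (D + E_pi) + E_alpha) f = -4 + (392/17)cos x - (72/17)sin x


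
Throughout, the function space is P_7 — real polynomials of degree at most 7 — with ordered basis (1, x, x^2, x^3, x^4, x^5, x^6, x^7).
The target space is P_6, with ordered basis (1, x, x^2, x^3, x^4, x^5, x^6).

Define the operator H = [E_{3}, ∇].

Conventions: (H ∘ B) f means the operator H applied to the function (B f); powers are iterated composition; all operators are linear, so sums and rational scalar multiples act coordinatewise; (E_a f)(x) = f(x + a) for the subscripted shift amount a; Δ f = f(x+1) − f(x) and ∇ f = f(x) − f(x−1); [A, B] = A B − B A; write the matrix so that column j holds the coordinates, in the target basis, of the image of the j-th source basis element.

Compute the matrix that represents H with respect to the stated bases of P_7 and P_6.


the matrix is [[0, 0, 0, 0, 0, 0, 0, 0]; [0, 0, 0, 0, 0, 0, 0, 0]; [0, 0, 0, 0, 0, 0, 0, 0]; [0, 0, 0, 0, 0, 0, 0, 0]; [0, 0, 0, 0, 0, 0, 0, 0]; [0, 0, 0, 0, 0, 0, 0, 0]; [0, 0, 0, 0, 0, 0, 0, 0]] (rows listed top to bottom)

image of 1: 0
image of x: 0
image of x^2: 0
image of x^3: 0
image of x^4: 0
image of x^5: 0
image of x^6: 0
image of x^7: 0
each image's coordinates form column j of the matrix


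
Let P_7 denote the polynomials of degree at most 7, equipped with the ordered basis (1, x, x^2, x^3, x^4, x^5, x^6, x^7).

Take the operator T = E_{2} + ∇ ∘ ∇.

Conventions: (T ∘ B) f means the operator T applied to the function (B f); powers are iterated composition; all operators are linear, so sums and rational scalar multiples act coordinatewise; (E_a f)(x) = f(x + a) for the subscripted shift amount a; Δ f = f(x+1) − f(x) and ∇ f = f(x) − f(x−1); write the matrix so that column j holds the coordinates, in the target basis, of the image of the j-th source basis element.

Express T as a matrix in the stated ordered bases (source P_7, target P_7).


image of 1: 1
image of x: x + 2
image of x^2: x^2 + 4x + 6
image of x^3: x^3 + 6x^2 + 18x + 2
image of x^4: x^4 + 8x^3 + 36x^2 + 8x + 30
image of x^5: x^5 + 10x^4 + 60x^3 + 20x^2 + 150x + 2
image of x^6: x^6 + 12x^5 + 90x^4 + 40x^3 + 450x^2 + 12x + 126
image of x^7: x^7 + 14x^6 + 126x^5 + 70x^4 + 1050x^3 + 42x^2 + 882x + 2
each image's coordinates form column j of the matrix

the matrix is [[1, 2, 6, 2, 30, 2, 126, 2]; [0, 1, 4, 18, 8, 150, 12, 882]; [0, 0, 1, 6, 36, 20, 450, 42]; [0, 0, 0, 1, 8, 60, 40, 1050]; [0, 0, 0, 0, 1, 10, 90, 70]; [0, 0, 0, 0, 0, 1, 12, 126]; [0, 0, 0, 0, 0, 0, 1, 14]; [0, 0, 0, 0, 0, 0, 0, 1]] (rows listed top to bottom)


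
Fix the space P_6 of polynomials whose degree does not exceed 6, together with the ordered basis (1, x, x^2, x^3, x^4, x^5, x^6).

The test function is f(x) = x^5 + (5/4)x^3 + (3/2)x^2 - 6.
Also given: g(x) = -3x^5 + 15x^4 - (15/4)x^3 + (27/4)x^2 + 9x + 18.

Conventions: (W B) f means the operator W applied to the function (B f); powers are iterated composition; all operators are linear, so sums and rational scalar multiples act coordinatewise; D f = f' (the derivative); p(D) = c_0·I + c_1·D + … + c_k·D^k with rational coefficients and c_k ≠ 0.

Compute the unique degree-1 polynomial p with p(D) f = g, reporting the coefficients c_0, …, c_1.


D^0 f = x^5 + (5/4)x^3 + (3/2)x^2 - 6
D^1 f = 5x^4 + (15/4)x^2 + 3x
matching coefficients of g against c_0 f + c_1 Df + … from the top degree down determines the c_i
solution: c_0 = -3, c_1 = 3

c_0 = -3, c_1 = 3


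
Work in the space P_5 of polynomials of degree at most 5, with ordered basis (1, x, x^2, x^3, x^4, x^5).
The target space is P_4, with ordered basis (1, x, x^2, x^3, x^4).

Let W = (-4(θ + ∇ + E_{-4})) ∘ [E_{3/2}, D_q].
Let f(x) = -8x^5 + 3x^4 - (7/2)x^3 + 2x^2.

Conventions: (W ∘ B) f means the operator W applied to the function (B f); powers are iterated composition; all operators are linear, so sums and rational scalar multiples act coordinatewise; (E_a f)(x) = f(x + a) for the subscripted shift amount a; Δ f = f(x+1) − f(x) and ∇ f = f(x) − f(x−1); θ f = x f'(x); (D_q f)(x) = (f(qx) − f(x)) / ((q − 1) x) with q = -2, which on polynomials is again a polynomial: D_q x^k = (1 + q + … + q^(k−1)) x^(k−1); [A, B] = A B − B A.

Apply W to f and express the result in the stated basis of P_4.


D_q f = -88x^4 - 15x^3 - (21/2)x^2 - 2x
E_{3/2} D_q f = -88x^4 - 543x^3 - 1266x^2 - (5291/4)x - 2091/4
E_{3/2} f = -8x^5 - 57x^4 - (331/2)x^3 - (973/4)x^2 - (1437/8)x - 423/8
D_q E_{3/2} f = -88x^4 + 285x^3 - (993/2)x^2 + (973/4)x - 1437/8
[E_{3/2}, D_q] f = -828x^3 - (1539/2)x^2 - 1566x - 2745/8
θ [E_{3/2}, D_q] f = -2484x^3 - 1539x^2 - 1566x
∇ [E_{3/2}, D_q] f = -2484x^2 + 945x - 3249/2
E_{-4} [E_{3/2}, D_q] f = -828x^3 + (18333/2)x^2 - 35154x + 372807/8
(θ + ∇ + E_{-4}) [E_{3/2}, D_q] f = -3312x^3 + (10287/2)x^2 - 35775x + 359811/8
(-4(θ + ∇ + E_{-4})) [E_{3/2}, D_q] f = 13248x^3 - 20574x^2 + 143100x - 359811/2

the result is g(x) = 13248x^3 - 20574x^2 + 143100x - 359811/2


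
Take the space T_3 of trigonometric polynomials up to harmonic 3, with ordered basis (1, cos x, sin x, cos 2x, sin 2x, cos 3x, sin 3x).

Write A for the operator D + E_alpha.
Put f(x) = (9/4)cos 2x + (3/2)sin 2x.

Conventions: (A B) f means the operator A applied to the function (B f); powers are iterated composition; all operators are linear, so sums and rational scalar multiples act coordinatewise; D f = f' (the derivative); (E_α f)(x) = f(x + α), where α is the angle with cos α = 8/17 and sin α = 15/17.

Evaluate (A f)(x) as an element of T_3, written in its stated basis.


the result is g(x) = (3459/1156)cos 2x - (2082/289)sin 2x

D f = 3cos 2x - (9/2)sin 2x
E_alpha f = -(9/1156)cos 2x - (1563/578)sin 2x
(D + E_alpha) f = (3459/1156)cos 2x - (2082/289)sin 2x


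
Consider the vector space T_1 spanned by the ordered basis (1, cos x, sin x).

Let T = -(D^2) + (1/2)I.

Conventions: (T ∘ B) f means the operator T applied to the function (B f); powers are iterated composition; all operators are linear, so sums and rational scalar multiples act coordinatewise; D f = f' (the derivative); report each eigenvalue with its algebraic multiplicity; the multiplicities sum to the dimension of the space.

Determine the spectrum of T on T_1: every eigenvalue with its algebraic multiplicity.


image of 1: 1/2
image of cos x: (3/2)cos x
image of sin x: (3/2)sin x
the matrix is diagonal; its diagonal is (1/2, 3/2, 3/2)
for a triangular matrix the eigenvalues are the diagonal entries, with algebraic multiplicity their repetition count

λ = 1/2 (multiplicity 1), λ = 3/2 (multiplicity 2)


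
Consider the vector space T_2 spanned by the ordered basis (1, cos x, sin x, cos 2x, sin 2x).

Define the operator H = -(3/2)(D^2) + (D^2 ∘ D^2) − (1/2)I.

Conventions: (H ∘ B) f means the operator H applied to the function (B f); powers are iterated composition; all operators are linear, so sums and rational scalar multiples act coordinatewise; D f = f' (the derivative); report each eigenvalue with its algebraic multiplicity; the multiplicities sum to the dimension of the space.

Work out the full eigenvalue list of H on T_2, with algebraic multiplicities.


λ = -1/2 (multiplicity 1), λ = 2 (multiplicity 2), λ = 43/2 (multiplicity 2)

image of 1: -1/2
image of cos x: 2cos x
image of sin x: 2sin x
image of cos 2x: (43/2)cos 2x
image of sin 2x: (43/2)sin 2x
the matrix is diagonal; its diagonal is (-1/2, 2, 2, 43/2, 43/2)
for a triangular matrix the eigenvalues are the diagonal entries, with algebraic multiplicity their repetition count


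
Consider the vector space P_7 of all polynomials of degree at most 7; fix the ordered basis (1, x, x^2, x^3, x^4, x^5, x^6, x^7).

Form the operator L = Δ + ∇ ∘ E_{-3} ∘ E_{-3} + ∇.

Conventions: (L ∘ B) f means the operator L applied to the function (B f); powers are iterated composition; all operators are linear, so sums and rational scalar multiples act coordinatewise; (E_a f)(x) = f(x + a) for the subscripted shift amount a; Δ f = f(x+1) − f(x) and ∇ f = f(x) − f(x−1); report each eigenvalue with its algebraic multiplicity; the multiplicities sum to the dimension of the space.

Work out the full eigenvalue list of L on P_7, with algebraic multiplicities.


λ = 0 (multiplicity 8)

image of 1: 0
image of x: 3
image of x^2: 6x - 13
image of x^3: 9x^2 - 39x + 129
image of x^4: 12x^3 - 78x^2 + 516x - 1105
image of x^5: 15x^4 - 130x^3 + 1290x^2 - 5525x + 9033
image of x^6: 18x^5 - 195x^4 + 2580x^3 - 16575x^2 + 54198x - 70993
image of x^7: 21x^6 - 273x^5 + 4515x^4 - 38675x^3 + 189693x^2 - 496951x + 543609
the matrix is upper triangular; its diagonal is (0, 0, 0, 0, 0, 0, 0, 0)
for a triangular matrix the eigenvalues are the diagonal entries, with algebraic multiplicity their repetition count


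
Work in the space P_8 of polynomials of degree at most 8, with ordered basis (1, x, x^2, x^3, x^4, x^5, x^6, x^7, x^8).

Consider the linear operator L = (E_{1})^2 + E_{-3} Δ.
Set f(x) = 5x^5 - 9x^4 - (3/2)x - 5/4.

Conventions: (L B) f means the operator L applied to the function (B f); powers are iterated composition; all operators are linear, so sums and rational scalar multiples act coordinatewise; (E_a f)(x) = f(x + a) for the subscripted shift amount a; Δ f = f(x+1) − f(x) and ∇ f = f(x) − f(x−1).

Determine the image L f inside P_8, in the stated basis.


E_{1} f = 5x^5 + 16x^4 + 14x^3 - 4x^2 - (25/2)x - 27/4
E_{1} E_{1} f = 5x^5 + 41x^4 + 128x^3 + 184x^2 + (221/2)x + 47/4
Δ f = 25x^4 + 14x^3 - 4x^2 - 11x - 11/2
E_{-3} Δ f = 25x^4 - 286x^3 + 1220x^2 - 2309x + 3277/2
((E_{1})^2 + E_{-3} Δ) f = 5x^5 + 66x^4 - 158x^3 + 1404x^2 - (4397/2)x + 6601/4

g(x) = 5x^5 + 66x^4 - 158x^3 + 1404x^2 - (4397/2)x + 6601/4


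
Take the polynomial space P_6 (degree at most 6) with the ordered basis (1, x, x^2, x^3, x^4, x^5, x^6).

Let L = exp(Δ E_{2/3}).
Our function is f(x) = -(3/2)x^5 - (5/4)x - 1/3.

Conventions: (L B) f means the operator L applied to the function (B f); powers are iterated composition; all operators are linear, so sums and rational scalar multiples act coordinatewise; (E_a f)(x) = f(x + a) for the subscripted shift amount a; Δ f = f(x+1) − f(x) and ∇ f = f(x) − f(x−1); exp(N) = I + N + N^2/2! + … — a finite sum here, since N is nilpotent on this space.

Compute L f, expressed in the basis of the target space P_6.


order-1 term: -(15/2)x^4 - 35x^3 - 65x^2 - (1015/18)x - 2197/108
order-2 term: -15x^3 - 105x^2 - (505/2)x - 3745/18
order-3 term: -15x^2 - 105x - 375/2
order-4 term: -(15/2)x - 35
order-5 term: -3/2
the series for exp(Δ E_{2/3}) f terminates at order 5
exp(Δ E_{2/3}) f = -(3/2)x^5 - (15/2)x^4 - 50x^3 - 185x^2 - (15215/36)x - 48895/108

the result is g(x) = -(3/2)x^5 - (15/2)x^4 - 50x^3 - 185x^2 - (15215/36)x - 48895/108


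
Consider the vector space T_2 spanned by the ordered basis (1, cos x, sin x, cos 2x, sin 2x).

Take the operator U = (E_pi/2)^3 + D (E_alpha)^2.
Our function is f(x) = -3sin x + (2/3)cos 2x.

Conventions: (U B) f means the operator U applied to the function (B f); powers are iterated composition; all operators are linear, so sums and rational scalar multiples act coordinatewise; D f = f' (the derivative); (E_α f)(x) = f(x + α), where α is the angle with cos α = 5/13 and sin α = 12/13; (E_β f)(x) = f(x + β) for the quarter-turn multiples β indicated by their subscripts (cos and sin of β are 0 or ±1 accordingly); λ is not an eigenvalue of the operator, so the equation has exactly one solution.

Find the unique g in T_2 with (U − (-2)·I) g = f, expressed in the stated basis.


write g with unknown coordinates in the stated basis and equate coefficients in (U − (-2)·I) g = f
solving from the highest basis element down gives g = -(216/193)cos x - (327/386)sin x + (171362/771135)cos 2x - (956/771135)sin 2x
check: U g = (432/193)cos x - (252/193)sin x + (57122/257045)cos 2x + (1912/771135)sin 2x
so U g − (-2)·g = -3sin x + (2/3)cos 2x = f ✓

the result is g(x) = -(216/193)cos x - (327/386)sin x + (171362/771135)cos 2x - (956/771135)sin 2x


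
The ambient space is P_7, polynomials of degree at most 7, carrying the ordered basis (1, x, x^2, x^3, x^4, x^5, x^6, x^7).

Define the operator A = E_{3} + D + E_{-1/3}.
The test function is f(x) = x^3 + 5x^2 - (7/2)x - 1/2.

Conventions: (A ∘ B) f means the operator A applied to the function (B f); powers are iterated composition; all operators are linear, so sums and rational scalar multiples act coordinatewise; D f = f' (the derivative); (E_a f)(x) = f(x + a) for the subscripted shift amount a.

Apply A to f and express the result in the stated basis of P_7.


E_{3} f = x^3 + 14x^2 + (107/2)x + 61
D f = 3x^2 + 10x - 7/2
E_{-1/3} f = x^3 + 4x^2 - (13/2)x + 32/27
(E_{3} + D + E_{-1/3}) f = 2x^3 + 21x^2 + 57x + 3169/54

g(x) = 2x^3 + 21x^2 + 57x + 3169/54


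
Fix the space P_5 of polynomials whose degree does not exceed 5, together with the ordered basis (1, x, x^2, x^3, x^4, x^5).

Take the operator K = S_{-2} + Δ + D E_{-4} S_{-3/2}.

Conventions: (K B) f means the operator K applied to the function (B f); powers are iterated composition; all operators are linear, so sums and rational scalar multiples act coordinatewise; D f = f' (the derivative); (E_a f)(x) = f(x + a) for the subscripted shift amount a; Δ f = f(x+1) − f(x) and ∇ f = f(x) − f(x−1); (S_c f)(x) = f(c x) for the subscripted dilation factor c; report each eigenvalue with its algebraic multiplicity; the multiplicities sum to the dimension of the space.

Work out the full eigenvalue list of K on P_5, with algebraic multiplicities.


λ = -32 (multiplicity 1), λ = -8 (multiplicity 1), λ = -2 (multiplicity 1), λ = 1 (multiplicity 1), λ = 4 (multiplicity 1), λ = 16 (multiplicity 1)

image of 1: 1
image of x: -2x - 1/2
image of x^2: 4x^2 + (13/2)x - 17
image of x^3: -8x^3 - (57/8)x^2 + 84x - 161
image of x^4: 16x^4 + (97/4)x^3 - 237x^2 + 976x - 1295
image of x^5: -32x^5 - (1055/32)x^4 + (1235/2)x^3 - 3635x^2 + 9725x - 9719
the matrix is upper triangular; its diagonal is (1, -2, 4, -8, 16, -32)
for a triangular matrix the eigenvalues are the diagonal entries, with algebraic multiplicity their repetition count


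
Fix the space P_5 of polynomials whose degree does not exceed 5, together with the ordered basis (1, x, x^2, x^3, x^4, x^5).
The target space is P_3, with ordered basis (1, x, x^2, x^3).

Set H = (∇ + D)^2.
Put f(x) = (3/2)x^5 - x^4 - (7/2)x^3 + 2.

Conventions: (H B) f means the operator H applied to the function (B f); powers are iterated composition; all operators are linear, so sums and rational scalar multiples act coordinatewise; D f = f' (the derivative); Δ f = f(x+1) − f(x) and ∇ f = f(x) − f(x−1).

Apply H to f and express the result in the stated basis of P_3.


the result is g(x) = 120x^3 - 228x^2 + 129x - 40

∇ f = (15/2)x^4 - 19x^3 + (21/2)x^2 - x - 1
D f = (15/2)x^4 - 4x^3 - (21/2)x^2
(∇ + D) f = 15x^4 - 23x^3 - x - 1
∇ (∇ + D) f = 60x^3 - 159x^2 + 129x - 39
D (∇ + D) f = 60x^3 - 69x^2 - 1
(∇ + D) (∇ + D) f = 120x^3 - 228x^2 + 129x - 40


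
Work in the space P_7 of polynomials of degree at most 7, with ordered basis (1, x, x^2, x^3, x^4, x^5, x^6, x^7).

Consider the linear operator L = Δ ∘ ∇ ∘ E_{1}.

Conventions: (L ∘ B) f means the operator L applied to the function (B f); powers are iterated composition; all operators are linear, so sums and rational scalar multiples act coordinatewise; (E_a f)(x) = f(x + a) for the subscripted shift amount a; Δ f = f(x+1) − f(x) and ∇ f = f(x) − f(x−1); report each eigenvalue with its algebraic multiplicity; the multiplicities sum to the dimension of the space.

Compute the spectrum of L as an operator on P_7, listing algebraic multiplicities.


λ = 0 (multiplicity 8)

image of 1: 0
image of x: 0
image of x^2: 2
image of x^3: 6x + 6
image of x^4: 12x^2 + 24x + 14
image of x^5: 20x^3 + 60x^2 + 70x + 30
image of x^6: 30x^4 + 120x^3 + 210x^2 + 180x + 62
image of x^7: 42x^5 + 210x^4 + 490x^3 + 630x^2 + 434x + 126
the matrix is upper triangular; its diagonal is (0, 0, 0, 0, 0, 0, 0, 0)
for a triangular matrix the eigenvalues are the diagonal entries, with algebraic multiplicity their repetition count


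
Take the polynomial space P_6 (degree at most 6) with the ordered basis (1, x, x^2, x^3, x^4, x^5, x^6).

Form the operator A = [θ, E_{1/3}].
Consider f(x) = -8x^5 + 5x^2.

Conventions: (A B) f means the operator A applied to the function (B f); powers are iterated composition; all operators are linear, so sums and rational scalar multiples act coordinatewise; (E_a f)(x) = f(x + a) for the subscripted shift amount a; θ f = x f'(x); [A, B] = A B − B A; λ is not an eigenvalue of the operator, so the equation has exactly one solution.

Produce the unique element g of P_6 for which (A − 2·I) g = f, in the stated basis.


g(x) = 4x^5 - (10/3)x^4 - (20/9)x^3 - (25/18)x^2 + (235/162)x + 25/324

write g with unknown coordinates in the stated basis and equate coefficients in (A − 2·I) g = f
solving from the highest basis element down gives g = 4x^5 - (10/3)x^4 - (20/9)x^3 - (25/18)x^2 + (235/162)x + 25/324
check: A g = -(20/3)x^4 - (40/9)x^3 + (20/9)x^2 + (235/81)x + 25/162
so A g − 2·g = -8x^5 + 5x^2 = f ✓


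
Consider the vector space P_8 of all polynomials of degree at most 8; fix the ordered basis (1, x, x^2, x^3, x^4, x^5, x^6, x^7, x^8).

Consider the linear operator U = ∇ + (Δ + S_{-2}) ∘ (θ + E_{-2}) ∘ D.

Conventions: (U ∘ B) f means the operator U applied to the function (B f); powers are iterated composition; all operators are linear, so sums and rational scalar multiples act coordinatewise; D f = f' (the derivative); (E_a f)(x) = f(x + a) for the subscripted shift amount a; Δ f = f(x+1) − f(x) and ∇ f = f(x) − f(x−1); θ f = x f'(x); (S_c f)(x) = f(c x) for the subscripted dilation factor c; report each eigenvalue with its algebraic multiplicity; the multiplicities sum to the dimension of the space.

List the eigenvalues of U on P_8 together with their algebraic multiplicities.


λ = 0 (multiplicity 9)

image of 1: 0
image of x: 2
image of x^2: -6x - 1
image of x^3: 39x^2 + 39x + 10
image of x^4: -124x^3 - 54x^2 - 92x + 7
image of x^5: 405x^4 + 410x^3 + 520x^2 + 535x + 26
image of x^6: -1146x^5 - 795x^4 - 1780x^3 - 1215x^2 - 1254x + 23
image of x^7: 3143x^6 + 2961x^5 + 7070x^4 + 10745x^3 + 5796x^2 + 4235x + 50
image of x^8: -8184x^7 - 6748x^6 - 20776x^5 - 31990x^4 - 38024x^3 - 15148x^2 - 10296x + 47
the matrix is upper triangular; its diagonal is (0, 0, 0, 0, 0, 0, 0, 0, 0)
for a triangular matrix the eigenvalues are the diagonal entries, with algebraic multiplicity their repetition count


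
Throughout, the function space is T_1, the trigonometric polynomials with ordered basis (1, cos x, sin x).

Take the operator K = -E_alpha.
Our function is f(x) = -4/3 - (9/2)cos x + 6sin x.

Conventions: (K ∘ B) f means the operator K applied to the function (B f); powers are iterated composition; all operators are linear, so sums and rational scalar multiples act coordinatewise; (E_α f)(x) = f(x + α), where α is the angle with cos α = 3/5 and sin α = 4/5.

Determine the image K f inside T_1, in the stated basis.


E_alpha f = -4/3 + (21/10)cos x + (36/5)sin x
(-E_alpha) f = 4/3 - (21/10)cos x - (36/5)sin x

g(x) = 4/3 - (21/10)cos x - (36/5)sin x


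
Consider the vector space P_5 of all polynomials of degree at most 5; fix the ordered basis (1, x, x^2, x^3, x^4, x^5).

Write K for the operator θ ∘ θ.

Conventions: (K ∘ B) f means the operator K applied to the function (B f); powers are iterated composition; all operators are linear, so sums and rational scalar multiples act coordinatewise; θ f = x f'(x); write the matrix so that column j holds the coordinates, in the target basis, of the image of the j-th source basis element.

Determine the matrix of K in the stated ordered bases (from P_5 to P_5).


the matrix is [[0, 0, 0, 0, 0, 0]; [0, 1, 0, 0, 0, 0]; [0, 0, 4, 0, 0, 0]; [0, 0, 0, 9, 0, 0]; [0, 0, 0, 0, 16, 0]; [0, 0, 0, 0, 0, 25]] (rows listed top to bottom)

image of 1: 0
image of x: x
image of x^2: 4x^2
image of x^3: 9x^3
image of x^4: 16x^4
image of x^5: 25x^5
each image's coordinates form column j of the matrix


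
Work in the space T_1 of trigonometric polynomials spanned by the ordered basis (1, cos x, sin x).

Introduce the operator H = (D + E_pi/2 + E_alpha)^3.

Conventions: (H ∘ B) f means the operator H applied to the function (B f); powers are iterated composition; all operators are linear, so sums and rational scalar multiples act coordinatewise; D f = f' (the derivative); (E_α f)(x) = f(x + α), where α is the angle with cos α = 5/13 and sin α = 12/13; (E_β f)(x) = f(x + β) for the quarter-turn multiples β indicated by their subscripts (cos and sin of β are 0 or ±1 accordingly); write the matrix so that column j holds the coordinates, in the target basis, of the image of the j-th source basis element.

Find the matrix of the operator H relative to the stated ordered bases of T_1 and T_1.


the matrix is [[8, 0, 0]; [0, -21535/2197, -52022/2197]; [0, 52022/2197, -21535/2197]] (rows listed top to bottom)

image of 1: 8
image of cos x: -(21535/2197)cos x + (52022/2197)sin x
image of sin x: -(52022/2197)cos x - (21535/2197)sin x
each image's coordinates form column j of the matrix


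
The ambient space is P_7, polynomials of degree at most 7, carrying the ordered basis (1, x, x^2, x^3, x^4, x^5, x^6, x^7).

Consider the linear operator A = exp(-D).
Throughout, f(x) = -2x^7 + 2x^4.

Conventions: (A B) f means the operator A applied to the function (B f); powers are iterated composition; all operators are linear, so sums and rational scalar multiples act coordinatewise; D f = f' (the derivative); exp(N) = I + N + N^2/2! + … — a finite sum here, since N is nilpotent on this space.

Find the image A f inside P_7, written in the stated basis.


the result is g(x) = -2x^7 + 14x^6 - 42x^5 + 72x^4 - 78x^3 + 54x^2 - 22x + 4

order-1 term: 14x^6 - 8x^3
order-2 term: -42x^5 + 12x^2
order-3 term: 70x^4 - 8x
order-4 term: -70x^3 + 2
order-5 term: 42x^2
order-6 term: -14x
order-7 term: 2
the series for exp(-D) f terminates at order 7
exp(-D) f = -2x^7 + 14x^6 - 42x^5 + 72x^4 - 78x^3 + 54x^2 - 22x + 4


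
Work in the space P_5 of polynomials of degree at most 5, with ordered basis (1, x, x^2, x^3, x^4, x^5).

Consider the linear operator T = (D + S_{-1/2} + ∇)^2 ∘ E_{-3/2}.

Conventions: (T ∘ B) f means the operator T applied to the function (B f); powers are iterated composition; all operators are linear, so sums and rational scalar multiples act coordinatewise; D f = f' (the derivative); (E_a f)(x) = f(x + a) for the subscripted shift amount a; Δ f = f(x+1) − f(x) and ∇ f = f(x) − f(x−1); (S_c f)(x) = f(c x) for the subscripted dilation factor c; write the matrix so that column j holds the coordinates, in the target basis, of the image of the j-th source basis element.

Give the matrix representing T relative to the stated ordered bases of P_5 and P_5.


image of 1: 1
image of x: (1/4)x - 1/2
image of x^2: (1/16)x^2 - (7/4)x + 6
image of x^3: (1/64)x^3 + (15/32)x^2 + (513/16)x - 305/8
image of x^4: (1/256)x^4 - (19/32)x^3 + (1359/32)x^2 - (1775/8)x + 1363/8
image of x^5: (1/1024)x^5 + (145/512)x^4 + (10965/128)x^3 - (28735/64)x^2 + (70915/64)x - 21007/32
each image's coordinates form column j of the matrix

the matrix is [[1, -1/2, 6, -305/8, 1363/8, -21007/32]; [0, 1/4, -7/4, 513/16, -1775/8, 70915/64]; [0, 0, 1/16, 15/32, 1359/32, -28735/64]; [0, 0, 0, 1/64, -19/32, 10965/128]; [0, 0, 0, 0, 1/256, 145/512]; [0, 0, 0, 0, 0, 1/1024]] (rows listed top to bottom)


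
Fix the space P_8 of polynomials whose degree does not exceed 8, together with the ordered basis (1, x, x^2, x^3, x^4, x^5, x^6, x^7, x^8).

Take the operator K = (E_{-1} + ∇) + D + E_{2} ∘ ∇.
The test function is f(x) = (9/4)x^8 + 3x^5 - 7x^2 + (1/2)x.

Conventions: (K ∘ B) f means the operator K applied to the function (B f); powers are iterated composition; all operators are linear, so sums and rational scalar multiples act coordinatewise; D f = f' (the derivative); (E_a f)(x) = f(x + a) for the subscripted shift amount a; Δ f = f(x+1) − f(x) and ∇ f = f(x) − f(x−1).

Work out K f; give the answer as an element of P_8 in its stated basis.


g(x) = (9/4)x^8 + 36x^7 + 189x^6 + 885x^5 + (4785/2)x^4 + 3996x^3 + 4172x^2 + (4967/2)x + 2587/4

E_{-1} f = (9/4)x^8 - 18x^7 + 63x^6 - 123x^5 + (285/2)x^4 - 96x^3 + 26x^2 + (23/2)x - 33/4
∇ f = 18x^7 - 63x^6 + 126x^5 - (285/2)x^4 + 96x^3 - 33x^2 - 11x + 33/4
(E_{-1} + ∇) f = (9/4)x^8 + 3x^5 - 7x^2 + (1/2)x
D f = 18x^7 + 15x^4 - 14x + 1/2
∇ f = 18x^7 - 63x^6 + 126x^5 - (285/2)x^4 + 96x^3 - 33x^2 - 11x + 33/4
E_{2} ∇ f = 18x^7 + 189x^6 + 882x^5 + (4755/2)x^4 + 3996x^3 + 4179x^2 + 2497x + 2585/4
((E_{-1} + ∇) + D + E_{2} ∘ ∇) f = (9/4)x^8 + 36x^7 + 189x^6 + 885x^5 + (4785/2)x^4 + 3996x^3 + 4172x^2 + (4967/2)x + 2587/4
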